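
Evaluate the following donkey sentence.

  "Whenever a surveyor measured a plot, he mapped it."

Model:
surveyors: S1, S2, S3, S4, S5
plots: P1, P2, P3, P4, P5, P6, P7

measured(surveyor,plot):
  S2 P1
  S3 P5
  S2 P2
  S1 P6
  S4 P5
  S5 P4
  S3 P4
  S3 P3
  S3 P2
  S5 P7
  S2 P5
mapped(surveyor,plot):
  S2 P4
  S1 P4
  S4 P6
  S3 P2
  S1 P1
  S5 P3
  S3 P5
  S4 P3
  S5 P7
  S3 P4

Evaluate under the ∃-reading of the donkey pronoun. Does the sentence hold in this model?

"it" takes "a plot" as antecedent — a donkey pronoun bound across the clause boundary.
Weak reading: every surveyor s with some measured-plot has at least one measured-plot p such that mapped(s,p).
Per surveyor: S1:✗  S2:✗  S3:✓  S4:✗  S5:✓
S1 has no witness among its measured-plots.

False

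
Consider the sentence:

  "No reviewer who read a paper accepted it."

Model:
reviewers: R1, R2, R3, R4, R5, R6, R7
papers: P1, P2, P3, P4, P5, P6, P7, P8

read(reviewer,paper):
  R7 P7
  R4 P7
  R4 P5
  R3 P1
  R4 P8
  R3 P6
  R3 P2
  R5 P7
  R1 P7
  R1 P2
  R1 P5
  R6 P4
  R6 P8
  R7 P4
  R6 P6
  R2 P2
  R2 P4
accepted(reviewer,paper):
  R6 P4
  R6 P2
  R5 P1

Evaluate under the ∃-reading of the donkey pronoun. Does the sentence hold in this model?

False

"it" takes "a paper" as antecedent — a donkey pronoun bound across the clause boundary.
Truth condition: for no (r,p) with read(r,p) does accepted(r,p) hold.
Restrictor pairs — does the scope hold? (R1,P2):fails  (R1,P5):fails  (R1,P7):fails  (R2,P2):fails  (R2,P4):fails  (R3,P1):fails  (R3,P2):fails  (R3,P6):fails  (R4,P5):fails  (R4,P7):fails  (R4,P8):fails  (R5,P7):fails  (R6,P4):holds  (R6,P6):fails  (R6,P8):fails  (R7,P4):fails  (R7,P7):fails
Scope holds for 1 pair(s), so the sentence is false.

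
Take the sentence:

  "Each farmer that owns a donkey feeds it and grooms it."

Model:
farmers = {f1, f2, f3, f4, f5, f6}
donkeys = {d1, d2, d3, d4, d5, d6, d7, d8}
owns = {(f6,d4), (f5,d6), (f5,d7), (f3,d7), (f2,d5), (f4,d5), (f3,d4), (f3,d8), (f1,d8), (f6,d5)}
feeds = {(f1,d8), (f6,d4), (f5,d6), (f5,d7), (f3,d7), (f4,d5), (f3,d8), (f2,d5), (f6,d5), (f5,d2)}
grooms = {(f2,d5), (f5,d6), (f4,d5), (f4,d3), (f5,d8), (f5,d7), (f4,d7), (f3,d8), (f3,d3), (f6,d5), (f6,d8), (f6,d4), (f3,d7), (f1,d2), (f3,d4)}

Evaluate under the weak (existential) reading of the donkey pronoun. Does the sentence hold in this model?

"it" takes "a donkey" as antecedent — a donkey pronoun bound across the clause boundary.
Weak reading: every farmer f with some owns-donkey has at least one owns-donkey d such that feeds(f,d) ∧ grooms(f,d).
Per farmer: f1:✗  f2:✓  f3:✓  f4:✓  f5:✓  f6:✓
f1 has no witness among its owns-donkeys.

False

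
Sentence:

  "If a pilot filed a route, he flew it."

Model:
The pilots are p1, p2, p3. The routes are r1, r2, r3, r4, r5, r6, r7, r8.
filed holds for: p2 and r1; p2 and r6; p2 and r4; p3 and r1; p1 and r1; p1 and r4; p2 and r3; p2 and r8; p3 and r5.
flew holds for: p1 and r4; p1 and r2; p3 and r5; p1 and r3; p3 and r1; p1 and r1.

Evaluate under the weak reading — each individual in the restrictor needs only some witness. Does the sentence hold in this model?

"it" takes "a route" as antecedent — a donkey pronoun bound across the clause boundary.
Weak reading: every pilot p with some filed-route has at least one filed-route r such that flew(p,r).
Per pilot: p1:✓  p2:✗  p3:✓
p2 has no witness among its filed-routes.

False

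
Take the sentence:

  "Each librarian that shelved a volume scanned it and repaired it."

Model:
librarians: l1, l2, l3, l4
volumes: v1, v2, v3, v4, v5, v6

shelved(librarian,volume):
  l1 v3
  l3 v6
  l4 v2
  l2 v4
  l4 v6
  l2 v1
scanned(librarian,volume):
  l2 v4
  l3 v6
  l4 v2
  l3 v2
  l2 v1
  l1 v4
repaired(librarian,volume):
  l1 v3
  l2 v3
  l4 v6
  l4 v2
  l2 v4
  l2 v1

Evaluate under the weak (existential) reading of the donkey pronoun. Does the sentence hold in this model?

False

"it" takes "a volume" as antecedent — a donkey pronoun bound across the clause boundary.
Weak reading: every librarian l with some shelved-volume has at least one shelved-volume v such that scanned(l,v) ∧ repaired(l,v).
Per librarian: l1:✗  l2:✓  l3:✗  l4:✓
l1 has no witness among its shelved-volumes.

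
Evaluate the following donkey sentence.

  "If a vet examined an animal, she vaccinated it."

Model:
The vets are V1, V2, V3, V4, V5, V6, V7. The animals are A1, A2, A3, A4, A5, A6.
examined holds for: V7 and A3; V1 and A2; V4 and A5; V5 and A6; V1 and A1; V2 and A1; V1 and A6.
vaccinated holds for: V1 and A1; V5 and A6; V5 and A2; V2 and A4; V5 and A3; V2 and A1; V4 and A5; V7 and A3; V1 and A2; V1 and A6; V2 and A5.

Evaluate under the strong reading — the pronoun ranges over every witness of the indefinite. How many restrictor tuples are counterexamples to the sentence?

"it" takes "an animal" as antecedent — a donkey pronoun bound across the clause boundary.
Strong reading: for every (v,a) with examined(v,a), vaccinated(v,a).
Restrictor pairs: (V1,A1) ✓  (V1,A2) ✓  (V1,A6) ✓  (V2,A1) ✓  (V4,A5) ✓  (V5,A6) ✓  (V7,A3) ✓
Counterexamples (restrictor pairs failing the scope): 0.

0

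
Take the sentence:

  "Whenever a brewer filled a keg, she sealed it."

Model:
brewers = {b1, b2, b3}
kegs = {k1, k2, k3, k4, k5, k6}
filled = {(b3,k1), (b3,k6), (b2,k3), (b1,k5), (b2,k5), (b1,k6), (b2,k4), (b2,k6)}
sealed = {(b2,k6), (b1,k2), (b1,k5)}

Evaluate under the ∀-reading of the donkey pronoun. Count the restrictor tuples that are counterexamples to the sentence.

"it" takes "a keg" as antecedent — a donkey pronoun bound across the clause boundary.
Strong reading: for every (b,k) with filled(b,k), sealed(b,k).
Restrictor pairs: (b1,k5) ✓  (b1,k6) ✗  (b2,k3) ✗  (b2,k4) ✗  (b2,k5) ✗  (b2,k6) ✓  (b3,k1) ✗  (b3,k6) ✗
Counterexamples (restrictor pairs failing the scope): 6.

6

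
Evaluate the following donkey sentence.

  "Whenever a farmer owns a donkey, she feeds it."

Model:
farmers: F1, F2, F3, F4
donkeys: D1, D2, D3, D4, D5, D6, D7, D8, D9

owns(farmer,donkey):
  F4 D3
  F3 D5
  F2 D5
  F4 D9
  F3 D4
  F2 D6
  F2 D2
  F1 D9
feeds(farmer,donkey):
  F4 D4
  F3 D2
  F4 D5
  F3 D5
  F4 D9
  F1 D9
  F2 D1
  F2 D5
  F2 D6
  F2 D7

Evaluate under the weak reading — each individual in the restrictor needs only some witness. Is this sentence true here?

True

"it" takes "a donkey" as antecedent — a donkey pronoun bound across the clause boundary.
Weak reading: every farmer f with some owns-donkey has at least one owns-donkey d such that feeds(f,d).
Per farmer: F1:✓  F2:✓  F3:✓  F4:✓
Every farmer in the restrictor has a witness.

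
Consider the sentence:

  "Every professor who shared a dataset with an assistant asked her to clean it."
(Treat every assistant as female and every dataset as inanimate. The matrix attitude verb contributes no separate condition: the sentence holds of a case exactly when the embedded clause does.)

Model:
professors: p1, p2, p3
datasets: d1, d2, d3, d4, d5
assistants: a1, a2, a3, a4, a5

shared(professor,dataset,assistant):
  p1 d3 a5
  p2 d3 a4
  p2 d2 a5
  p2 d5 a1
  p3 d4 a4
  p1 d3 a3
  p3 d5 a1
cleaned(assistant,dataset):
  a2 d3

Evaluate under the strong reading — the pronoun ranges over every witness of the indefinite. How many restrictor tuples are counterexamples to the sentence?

"her" takes "an assistant" as antecedent and "it" takes "a dataset"; both are donkey pronouns co-varying with the restrictor.
Strong reading: for every (p,d,a) with shared(p,d,a), cleaned(a,d).
Restrictor triples: (p1,d3,a3)→cleaned(a3,d3) ✗  (p1,d3,a5)→cleaned(a5,d3) ✗  (p2,d2,a5)→cleaned(a5,d2) ✗  (p2,d3,a4)→cleaned(a4,d3) ✗  (p2,d5,a1)→cleaned(a1,d5) ✗  (p3,d4,a4)→cleaned(a4,d4) ✗  (p3,d5,a1)→cleaned(a1,d5) ✗
Counterexamples (restrictor triples failing the scope): 7.

7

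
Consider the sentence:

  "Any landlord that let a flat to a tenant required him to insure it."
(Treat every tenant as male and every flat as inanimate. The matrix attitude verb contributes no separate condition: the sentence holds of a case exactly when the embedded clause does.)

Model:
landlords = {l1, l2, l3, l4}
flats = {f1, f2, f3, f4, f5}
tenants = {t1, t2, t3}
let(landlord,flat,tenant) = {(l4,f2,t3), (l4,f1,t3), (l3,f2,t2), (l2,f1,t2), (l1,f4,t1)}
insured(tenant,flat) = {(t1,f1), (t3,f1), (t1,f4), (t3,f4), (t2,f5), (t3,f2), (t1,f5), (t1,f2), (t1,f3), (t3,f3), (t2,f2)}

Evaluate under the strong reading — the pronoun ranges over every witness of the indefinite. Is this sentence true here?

"him" takes "a tenant" as antecedent and "it" takes "a flat"; both are donkey pronouns co-varying with the restrictor.
Strong reading: for every (l,f,t) with let(l,f,t), insured(t,f).
Restrictor triples: (l1,f4,t1)→insured(t1,f4) ✓  (l2,f1,t2)→insured(t2,f1) ✗  (l3,f2,t2)→insured(t2,f2) ✓  (l4,f1,t3)→insured(t3,f1) ✓  (l4,f2,t3)→insured(t3,f2) ✓
Counterexample: (l2,f1,t2) — insured(t2,f1) does not hold.

False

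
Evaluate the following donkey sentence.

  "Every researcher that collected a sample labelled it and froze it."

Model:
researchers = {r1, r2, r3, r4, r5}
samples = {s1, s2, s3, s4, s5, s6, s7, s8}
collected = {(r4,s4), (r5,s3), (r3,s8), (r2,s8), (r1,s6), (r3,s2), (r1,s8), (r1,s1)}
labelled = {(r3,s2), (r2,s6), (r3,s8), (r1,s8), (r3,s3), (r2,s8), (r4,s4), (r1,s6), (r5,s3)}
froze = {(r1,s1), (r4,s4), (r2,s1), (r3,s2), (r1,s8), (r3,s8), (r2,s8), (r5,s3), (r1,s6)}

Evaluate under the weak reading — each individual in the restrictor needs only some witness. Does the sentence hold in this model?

True

"it" takes "a sample" as antecedent — a donkey pronoun bound across the clause boundary.
Weak reading: every researcher r with some collected-sample has at least one collected-sample s such that labelled(r,s) ∧ froze(r,s).
Per researcher: r1:✓  r2:✓  r3:✓  r4:✓  r5:✓
Every researcher in the restrictor has a witness.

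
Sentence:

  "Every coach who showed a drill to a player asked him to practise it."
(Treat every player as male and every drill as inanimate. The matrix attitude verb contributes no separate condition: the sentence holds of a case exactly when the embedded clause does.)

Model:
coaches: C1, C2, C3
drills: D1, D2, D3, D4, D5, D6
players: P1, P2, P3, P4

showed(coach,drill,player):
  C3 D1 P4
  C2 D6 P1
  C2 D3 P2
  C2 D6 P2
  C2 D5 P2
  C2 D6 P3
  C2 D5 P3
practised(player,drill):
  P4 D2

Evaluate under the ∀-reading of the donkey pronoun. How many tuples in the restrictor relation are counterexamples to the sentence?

"him" takes "a player" as antecedent and "it" takes "a drill"; both are donkey pronouns co-varying with the restrictor.
Strong reading: for every (c,d,p) with showed(c,d,p), practised(p,d).
Restrictor triples: (C2,D3,P2)→practised(P2,D3) ✗  (C2,D5,P2)→practised(P2,D5) ✗  (C2,D5,P3)→practised(P3,D5) ✗  (C2,D6,P1)→practised(P1,D6) ✗  (C2,D6,P2)→practised(P2,D6) ✗  (C2,D6,P3)→practised(P3,D6) ✗  (C3,D1,P4)→practised(P4,D1) ✗
Counterexamples (restrictor triples failing the scope): 7.

7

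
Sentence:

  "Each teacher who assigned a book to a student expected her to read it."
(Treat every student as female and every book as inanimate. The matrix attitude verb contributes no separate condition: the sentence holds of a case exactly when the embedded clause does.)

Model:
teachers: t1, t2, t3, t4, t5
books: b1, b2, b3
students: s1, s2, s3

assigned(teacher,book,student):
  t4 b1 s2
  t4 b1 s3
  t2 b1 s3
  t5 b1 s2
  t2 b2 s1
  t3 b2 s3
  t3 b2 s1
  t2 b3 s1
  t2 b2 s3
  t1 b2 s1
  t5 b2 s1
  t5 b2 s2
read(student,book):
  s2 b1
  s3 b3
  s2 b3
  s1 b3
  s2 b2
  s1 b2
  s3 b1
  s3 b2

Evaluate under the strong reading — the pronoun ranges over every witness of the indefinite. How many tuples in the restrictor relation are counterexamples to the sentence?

"her" takes "a student" as antecedent and "it" takes "a book"; both are donkey pronouns co-varying with the restrictor.
Strong reading: for every (t,b,s) with assigned(t,b,s), read(s,b).
Restrictor triples: (t1,b2,s1)→read(s1,b2) ✓  (t2,b1,s3)→read(s3,b1) ✓  (t2,b2,s1)→read(s1,b2) ✓  (t2,b2,s3)→read(s3,b2) ✓  (t2,b3,s1)→read(s1,b3) ✓  (t3,b2,s1)→read(s1,b2) ✓  (t3,b2,s3)→read(s3,b2) ✓  (t4,b1,s2)→read(s2,b1) ✓  (t4,b1,s3)→read(s3,b1) ✓  (t5,b1,s2)→read(s2,b1) ✓  (t5,b2,s1)→read(s1,b2) ✓  (t5,b2,s2)→read(s2,b2) ✓
Counterexamples (restrictor triples failing the scope): 0.

0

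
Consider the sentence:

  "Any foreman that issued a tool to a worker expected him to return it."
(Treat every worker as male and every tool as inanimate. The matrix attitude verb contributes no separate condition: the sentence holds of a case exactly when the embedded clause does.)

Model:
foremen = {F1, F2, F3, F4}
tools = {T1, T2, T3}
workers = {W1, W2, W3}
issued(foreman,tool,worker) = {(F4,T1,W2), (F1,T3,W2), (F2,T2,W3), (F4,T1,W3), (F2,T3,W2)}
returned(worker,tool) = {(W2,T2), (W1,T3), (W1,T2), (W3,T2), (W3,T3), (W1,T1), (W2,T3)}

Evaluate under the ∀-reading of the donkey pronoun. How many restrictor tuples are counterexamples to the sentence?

"him" takes "a worker" as antecedent and "it" takes "a tool"; both are donkey pronouns co-varying with the restrictor.
Strong reading: for every (f,t,w) with issued(f,t,w), returned(w,t).
Restrictor triples: (F1,T3,W2)→returned(W2,T3) ✓  (F2,T2,W3)→returned(W3,T2) ✓  (F2,T3,W2)→returned(W2,T3) ✓  (F4,T1,W2)→returned(W2,T1) ✗  (F4,T1,W3)→returned(W3,T1) ✗
Counterexamples (restrictor triples failing the scope): 2.

2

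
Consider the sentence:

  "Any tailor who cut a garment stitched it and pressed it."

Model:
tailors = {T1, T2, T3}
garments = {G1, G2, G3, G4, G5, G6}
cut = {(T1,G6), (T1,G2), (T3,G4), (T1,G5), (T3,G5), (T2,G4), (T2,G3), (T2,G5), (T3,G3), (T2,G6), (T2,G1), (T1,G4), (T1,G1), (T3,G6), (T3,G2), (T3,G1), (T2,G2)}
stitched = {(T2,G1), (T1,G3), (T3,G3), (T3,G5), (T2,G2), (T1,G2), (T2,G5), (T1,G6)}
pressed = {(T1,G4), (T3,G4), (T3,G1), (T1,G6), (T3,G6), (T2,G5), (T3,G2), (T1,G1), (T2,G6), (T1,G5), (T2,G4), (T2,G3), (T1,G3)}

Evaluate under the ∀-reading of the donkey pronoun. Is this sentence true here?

False

"it" takes "a garment" as antecedent — a donkey pronoun bound across the clause boundary.
Strong reading: for every (t,g) with cut(t,g), stitched(t,g) ∧ pressed(t,g).
Restrictor pairs: (T1,G1) ✗  (T1,G2) ✗  (T1,G4) ✗  (T1,G5) ✗  (T1,G6) ✓  (T2,G1) ✗  (T2,G2) ✗  (T2,G3) ✗  (T2,G4) ✗  (T2,G5) ✓  (T2,G6) ✗  (T3,G1) ✗  (T3,G2) ✗  (T3,G3) ✗  (T3,G4) ✗  (T3,G5) ✗  (T3,G6) ✗
Counterexample: (T1,G1) is in cut but fails the scope.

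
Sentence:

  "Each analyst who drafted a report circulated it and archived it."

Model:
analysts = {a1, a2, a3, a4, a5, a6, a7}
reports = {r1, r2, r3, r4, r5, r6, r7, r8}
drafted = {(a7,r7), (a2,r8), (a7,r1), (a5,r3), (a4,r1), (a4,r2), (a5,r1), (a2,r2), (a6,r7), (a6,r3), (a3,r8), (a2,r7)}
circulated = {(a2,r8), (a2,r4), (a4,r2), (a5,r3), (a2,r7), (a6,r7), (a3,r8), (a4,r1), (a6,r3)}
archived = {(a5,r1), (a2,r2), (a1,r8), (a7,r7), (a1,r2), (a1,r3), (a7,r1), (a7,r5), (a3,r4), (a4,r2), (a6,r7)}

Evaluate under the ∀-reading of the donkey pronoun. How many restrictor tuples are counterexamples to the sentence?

"it" takes "a report" as antecedent — a donkey pronoun bound across the clause boundary.
Strong reading: for every (a,r) with drafted(a,r), circulated(a,r) ∧ archived(a,r).
Restrictor pairs: (a2,r2) ✗  (a2,r7) ✗  (a2,r8) ✗  (a3,r8) ✗  (a4,r1) ✗  (a4,r2) ✓  (a5,r1) ✗  (a5,r3) ✗  (a6,r3) ✗  (a6,r7) ✓  (a7,r1) ✗  (a7,r7) ✗
Counterexamples (restrictor pairs failing the scope): 10.

10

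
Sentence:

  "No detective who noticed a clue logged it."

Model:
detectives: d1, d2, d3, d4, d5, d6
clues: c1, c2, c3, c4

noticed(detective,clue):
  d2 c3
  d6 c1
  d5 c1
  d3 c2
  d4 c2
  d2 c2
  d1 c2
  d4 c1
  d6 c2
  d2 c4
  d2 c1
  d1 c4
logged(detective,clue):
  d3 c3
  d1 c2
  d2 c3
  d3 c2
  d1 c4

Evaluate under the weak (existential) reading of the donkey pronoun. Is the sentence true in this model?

"it" takes "a clue" as antecedent — a donkey pronoun bound across the clause boundary.
Truth condition: for no (d,c) with noticed(d,c) does logged(d,c) hold.
Restrictor pairs — does the scope hold? (d1,c2):holds  (d1,c4):holds  (d2,c1):fails  (d2,c2):fails  (d2,c3):holds  (d2,c4):fails  (d3,c2):holds  (d4,c1):fails  (d4,c2):fails  (d5,c1):fails  (d6,c1):fails  (d6,c2):fails
Scope holds for 4 pair(s), so the sentence is false.

False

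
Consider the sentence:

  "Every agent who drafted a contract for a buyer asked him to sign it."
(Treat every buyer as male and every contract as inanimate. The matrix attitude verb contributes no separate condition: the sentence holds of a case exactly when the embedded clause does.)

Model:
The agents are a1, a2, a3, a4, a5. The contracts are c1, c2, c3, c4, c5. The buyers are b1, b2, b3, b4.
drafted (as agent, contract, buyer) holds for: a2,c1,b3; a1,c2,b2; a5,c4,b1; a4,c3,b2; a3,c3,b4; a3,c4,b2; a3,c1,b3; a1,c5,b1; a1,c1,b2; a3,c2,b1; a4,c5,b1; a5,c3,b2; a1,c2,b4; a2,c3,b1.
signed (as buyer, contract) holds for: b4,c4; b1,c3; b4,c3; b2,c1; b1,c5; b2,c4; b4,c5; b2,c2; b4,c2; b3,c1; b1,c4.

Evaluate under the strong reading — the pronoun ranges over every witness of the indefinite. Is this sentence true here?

"him" takes "a buyer" as antecedent and "it" takes "a contract"; both are donkey pronouns co-varying with the restrictor.
Strong reading: for every (a,c,b) with drafted(a,c,b), signed(b,c).
Restrictor triples: (a1,c1,b2)→signed(b2,c1) ✓  (a1,c2,b2)→signed(b2,c2) ✓  (a1,c2,b4)→signed(b4,c2) ✓  (a1,c5,b1)→signed(b1,c5) ✓  (a2,c1,b3)→signed(b3,c1) ✓  (a2,c3,b1)→signed(b1,c3) ✓  (a3,c1,b3)→signed(b3,c1) ✓  (a3,c2,b1)→signed(b1,c2) ✗  (a3,c3,b4)→signed(b4,c3) ✓  (a3,c4,b2)→signed(b2,c4) ✓  (a4,c3,b2)→signed(b2,c3) ✗  (a4,c5,b1)→signed(b1,c5) ✓  (a5,c3,b2)→signed(b2,c3) ✗  (a5,c4,b1)→signed(b1,c4) ✓
Counterexample: (a3,c2,b1) — signed(b1,c2) does not hold.

False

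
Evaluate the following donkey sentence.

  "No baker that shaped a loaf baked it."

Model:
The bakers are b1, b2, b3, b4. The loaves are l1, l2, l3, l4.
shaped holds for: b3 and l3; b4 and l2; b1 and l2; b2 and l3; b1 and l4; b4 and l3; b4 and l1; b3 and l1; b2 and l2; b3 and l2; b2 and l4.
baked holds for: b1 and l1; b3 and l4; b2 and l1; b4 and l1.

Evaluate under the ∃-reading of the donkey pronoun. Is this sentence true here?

False

"it" takes "a loaf" as antecedent — a donkey pronoun bound across the clause boundary.
Truth condition: for no (b,l) with shaped(b,l) does baked(b,l) hold.
Restrictor pairs — does the scope hold? (b1,l2):fails  (b1,l4):fails  (b2,l2):fails  (b2,l3):fails  (b2,l4):fails  (b3,l1):fails  (b3,l2):fails  (b3,l3):fails  (b4,l1):holds  (b4,l2):fails  (b4,l3):fails
Scope holds for 1 pair(s), so the sentence is false.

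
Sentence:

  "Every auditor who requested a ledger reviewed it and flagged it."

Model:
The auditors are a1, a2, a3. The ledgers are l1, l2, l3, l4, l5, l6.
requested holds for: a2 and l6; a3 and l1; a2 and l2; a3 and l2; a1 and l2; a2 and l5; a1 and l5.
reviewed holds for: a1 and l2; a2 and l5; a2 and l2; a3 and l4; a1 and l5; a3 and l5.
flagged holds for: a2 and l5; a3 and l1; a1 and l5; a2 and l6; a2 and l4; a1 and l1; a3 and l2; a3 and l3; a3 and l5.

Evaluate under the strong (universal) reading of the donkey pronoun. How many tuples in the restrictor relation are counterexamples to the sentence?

"it" takes "a ledger" as antecedent — a donkey pronoun bound across the clause boundary.
Strong reading: for every (a,l) with requested(a,l), reviewed(a,l) ∧ flagged(a,l).
Restrictor pairs: (a1,l2) ✗  (a1,l5) ✓  (a2,l2) ✗  (a2,l5) ✓  (a2,l6) ✗  (a3,l1) ✗  (a3,l2) ✗
Counterexamples (restrictor pairs failing the scope): 5.

5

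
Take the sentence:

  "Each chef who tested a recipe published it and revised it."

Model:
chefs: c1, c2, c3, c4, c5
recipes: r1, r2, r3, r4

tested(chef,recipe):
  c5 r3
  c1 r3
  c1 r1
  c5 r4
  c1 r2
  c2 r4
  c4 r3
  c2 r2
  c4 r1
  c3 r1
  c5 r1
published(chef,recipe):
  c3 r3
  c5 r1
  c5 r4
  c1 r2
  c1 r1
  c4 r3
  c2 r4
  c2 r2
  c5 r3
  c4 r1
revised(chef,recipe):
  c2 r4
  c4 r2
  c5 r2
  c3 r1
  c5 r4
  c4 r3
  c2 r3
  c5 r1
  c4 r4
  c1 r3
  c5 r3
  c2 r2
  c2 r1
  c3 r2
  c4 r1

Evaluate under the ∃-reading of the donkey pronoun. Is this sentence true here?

False

"it" takes "a recipe" as antecedent — a donkey pronoun bound across the clause boundary.
Weak reading: every chef c with some tested-recipe has at least one tested-recipe r such that published(c,r) ∧ revised(c,r).
Per chef: c1:✗  c2:✓  c3:✗  c4:✓  c5:✓
c1 has no witness among its tested-recipes.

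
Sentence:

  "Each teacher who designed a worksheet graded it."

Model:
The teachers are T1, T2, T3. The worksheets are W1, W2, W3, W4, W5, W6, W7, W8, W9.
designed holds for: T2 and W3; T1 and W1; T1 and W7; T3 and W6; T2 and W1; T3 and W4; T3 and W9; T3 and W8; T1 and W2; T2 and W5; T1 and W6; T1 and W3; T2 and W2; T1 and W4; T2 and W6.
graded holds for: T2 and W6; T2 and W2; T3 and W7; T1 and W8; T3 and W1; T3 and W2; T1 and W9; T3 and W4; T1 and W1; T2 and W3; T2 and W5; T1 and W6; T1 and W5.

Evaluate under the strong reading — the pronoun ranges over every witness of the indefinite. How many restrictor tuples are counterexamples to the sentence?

"it" takes "a worksheet" as antecedent — a donkey pronoun bound across the clause boundary.
Strong reading: for every (t,w) with designed(t,w), graded(t,w).
Restrictor pairs: (T1,W1) ✓  (T1,W2) ✗  (T1,W3) ✗  (T1,W4) ✗  (T1,W6) ✓  (T1,W7) ✗  (T2,W1) ✗  (T2,W2) ✓  (T2,W3) ✓  (T2,W5) ✓  (T2,W6) ✓  (T3,W4) ✓  (T3,W6) ✗  (T3,W8) ✗  (T3,W9) ✗
Counterexamples (restrictor pairs failing the scope): 8.

8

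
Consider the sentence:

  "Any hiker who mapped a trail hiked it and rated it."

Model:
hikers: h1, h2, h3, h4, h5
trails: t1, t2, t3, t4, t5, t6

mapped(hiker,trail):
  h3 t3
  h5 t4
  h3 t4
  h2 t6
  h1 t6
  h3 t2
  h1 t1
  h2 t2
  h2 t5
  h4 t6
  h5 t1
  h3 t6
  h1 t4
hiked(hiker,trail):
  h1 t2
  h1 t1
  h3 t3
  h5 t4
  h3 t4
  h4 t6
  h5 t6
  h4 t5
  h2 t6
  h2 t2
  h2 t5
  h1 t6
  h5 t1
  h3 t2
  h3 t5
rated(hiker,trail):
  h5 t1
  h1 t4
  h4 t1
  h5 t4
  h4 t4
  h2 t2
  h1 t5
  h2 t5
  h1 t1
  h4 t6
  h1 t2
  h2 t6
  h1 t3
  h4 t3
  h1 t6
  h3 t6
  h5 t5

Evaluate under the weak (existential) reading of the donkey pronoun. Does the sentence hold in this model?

False

"it" takes "a trail" as antecedent — a donkey pronoun bound across the clause boundary.
Weak reading: every hiker h with some mapped-trail has at least one mapped-trail t such that hiked(h,t) ∧ rated(h,t).
Per hiker: h1:✓  h2:✓  h3:✗  h4:✓  h5:✓
h3 has no witness among its mapped-trails.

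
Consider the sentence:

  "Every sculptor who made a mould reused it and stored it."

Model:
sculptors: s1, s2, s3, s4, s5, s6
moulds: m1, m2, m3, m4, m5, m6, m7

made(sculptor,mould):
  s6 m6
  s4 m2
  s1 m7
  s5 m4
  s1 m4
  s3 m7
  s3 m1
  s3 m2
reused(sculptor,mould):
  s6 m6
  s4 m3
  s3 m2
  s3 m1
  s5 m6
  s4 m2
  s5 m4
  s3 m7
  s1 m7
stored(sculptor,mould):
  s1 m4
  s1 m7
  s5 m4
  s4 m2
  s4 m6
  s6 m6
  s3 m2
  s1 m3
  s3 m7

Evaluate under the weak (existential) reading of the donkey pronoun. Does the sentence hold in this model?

True

"it" takes "a mould" as antecedent — a donkey pronoun bound across the clause boundary.
Weak reading: every sculptor s with some made-mould has at least one made-mould m such that reused(s,m) ∧ stored(s,m).
Per sculptor: s1:✓  s3:✓  s4:✓  s5:✓  s6:✓
Every sculptor in the restrictor has a witness.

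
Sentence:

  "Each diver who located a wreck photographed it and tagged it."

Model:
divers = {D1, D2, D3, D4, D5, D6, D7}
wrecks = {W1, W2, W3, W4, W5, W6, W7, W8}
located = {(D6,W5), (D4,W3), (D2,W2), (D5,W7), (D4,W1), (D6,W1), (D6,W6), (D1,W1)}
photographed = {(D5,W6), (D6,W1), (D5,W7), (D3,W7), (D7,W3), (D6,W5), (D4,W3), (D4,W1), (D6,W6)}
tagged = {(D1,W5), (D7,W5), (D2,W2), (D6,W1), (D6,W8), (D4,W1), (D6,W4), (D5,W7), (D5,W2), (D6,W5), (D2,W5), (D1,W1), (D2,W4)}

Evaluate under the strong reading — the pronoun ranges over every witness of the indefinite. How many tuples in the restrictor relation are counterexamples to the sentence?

"it" takes "a wreck" as antecedent — a donkey pronoun bound across the clause boundary.
Strong reading: for every (d,w) with located(d,w), photographed(d,w) ∧ tagged(d,w).
Restrictor pairs: (D1,W1) ✗  (D2,W2) ✗  (D4,W1) ✓  (D4,W3) ✗  (D5,W7) ✓  (D6,W1) ✓  (D6,W5) ✓  (D6,W6) ✗
Counterexamples (restrictor pairs failing the scope): 4.

4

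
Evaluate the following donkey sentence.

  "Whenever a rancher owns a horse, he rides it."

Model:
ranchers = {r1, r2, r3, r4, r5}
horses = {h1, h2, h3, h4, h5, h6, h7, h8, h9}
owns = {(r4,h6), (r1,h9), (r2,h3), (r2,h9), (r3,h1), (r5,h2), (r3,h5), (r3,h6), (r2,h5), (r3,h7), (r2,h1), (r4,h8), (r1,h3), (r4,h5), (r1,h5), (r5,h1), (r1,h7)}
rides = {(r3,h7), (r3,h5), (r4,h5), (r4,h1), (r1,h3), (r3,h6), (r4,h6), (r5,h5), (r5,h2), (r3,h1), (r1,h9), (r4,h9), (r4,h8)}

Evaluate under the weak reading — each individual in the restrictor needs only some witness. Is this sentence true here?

"it" takes "a horse" as antecedent — a donkey pronoun bound across the clause boundary.
Weak reading: every rancher r with some owns-horse has at least one owns-horse h such that rides(r,h).
Per rancher: r1:✓  r2:✗  r3:✓  r4:✓  r5:✓
r2 has no witness among its owns-horses.

False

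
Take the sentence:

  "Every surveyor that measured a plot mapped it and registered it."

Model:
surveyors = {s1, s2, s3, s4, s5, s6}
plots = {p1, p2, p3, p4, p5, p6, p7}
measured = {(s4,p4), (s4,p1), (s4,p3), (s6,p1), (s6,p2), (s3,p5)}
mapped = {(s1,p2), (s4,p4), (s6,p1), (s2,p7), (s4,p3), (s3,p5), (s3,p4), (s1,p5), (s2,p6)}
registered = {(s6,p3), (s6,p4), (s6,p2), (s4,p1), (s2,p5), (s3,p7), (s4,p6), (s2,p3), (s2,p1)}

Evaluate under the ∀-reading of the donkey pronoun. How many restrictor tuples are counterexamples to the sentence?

"it" takes "a plot" as antecedent — a donkey pronoun bound across the clause boundary.
Strong reading: for every (s,p) with measured(s,p), mapped(s,p) ∧ registered(s,p).
Restrictor pairs: (s3,p5) ✗  (s4,p1) ✗  (s4,p3) ✗  (s4,p4) ✗  (s6,p1) ✗  (s6,p2) ✗
Counterexamples (restrictor pairs failing the scope): 6.

6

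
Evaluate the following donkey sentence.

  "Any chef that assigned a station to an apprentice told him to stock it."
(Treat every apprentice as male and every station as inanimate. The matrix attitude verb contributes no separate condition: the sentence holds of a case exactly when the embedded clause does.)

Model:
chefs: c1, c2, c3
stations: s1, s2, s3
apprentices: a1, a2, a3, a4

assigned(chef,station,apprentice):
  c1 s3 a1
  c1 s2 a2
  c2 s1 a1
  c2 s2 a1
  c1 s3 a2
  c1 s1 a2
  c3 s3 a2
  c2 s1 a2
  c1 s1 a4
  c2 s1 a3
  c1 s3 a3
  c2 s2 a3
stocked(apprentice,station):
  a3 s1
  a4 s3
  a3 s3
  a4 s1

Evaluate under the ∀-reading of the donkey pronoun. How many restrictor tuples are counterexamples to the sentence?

"him" takes "an apprentice" as antecedent and "it" takes "a station"; both are donkey pronouns co-varying with the restrictor.
Strong reading: for every (c,s,a) with assigned(c,s,a), stocked(a,s).
Restrictor triples: (c1,s1,a2)→stocked(a2,s1) ✗  (c1,s1,a4)→stocked(a4,s1) ✓  (c1,s2,a2)→stocked(a2,s2) ✗  (c1,s3,a1)→stocked(a1,s3) ✗  (c1,s3,a2)→stocked(a2,s3) ✗  (c1,s3,a3)→stocked(a3,s3) ✓  (c2,s1,a1)→stocked(a1,s1) ✗  (c2,s1,a2)→stocked(a2,s1) ✗  (c2,s1,a3)→stocked(a3,s1) ✓  (c2,s2,a1)→stocked(a1,s2) ✗  (c2,s2,a3)→stocked(a3,s2) ✗  (c3,s3,a2)→stocked(a2,s3) ✗
Counterexamples (restrictor triples failing the scope): 9.

9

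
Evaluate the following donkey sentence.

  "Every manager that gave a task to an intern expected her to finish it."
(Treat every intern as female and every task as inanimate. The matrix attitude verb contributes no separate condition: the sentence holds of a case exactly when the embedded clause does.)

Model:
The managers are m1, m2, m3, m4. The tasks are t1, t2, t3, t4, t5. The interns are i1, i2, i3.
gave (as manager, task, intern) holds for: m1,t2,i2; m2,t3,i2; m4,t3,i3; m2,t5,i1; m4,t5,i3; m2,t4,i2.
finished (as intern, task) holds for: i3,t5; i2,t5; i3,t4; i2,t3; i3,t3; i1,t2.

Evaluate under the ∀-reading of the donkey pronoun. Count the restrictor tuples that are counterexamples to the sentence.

3

"her" takes "an intern" as antecedent and "it" takes "a task"; both are donkey pronouns co-varying with the restrictor.
Strong reading: for every (m,t,i) with gave(m,t,i), finished(i,t).
Restrictor triples: (m1,t2,i2)→finished(i2,t2) ✗  (m2,t3,i2)→finished(i2,t3) ✓  (m2,t4,i2)→finished(i2,t4) ✗  (m2,t5,i1)→finished(i1,t5) ✗  (m4,t3,i3)→finished(i3,t3) ✓  (m4,t5,i3)→finished(i3,t5) ✓
Counterexamples (restrictor triples failing the scope): 3.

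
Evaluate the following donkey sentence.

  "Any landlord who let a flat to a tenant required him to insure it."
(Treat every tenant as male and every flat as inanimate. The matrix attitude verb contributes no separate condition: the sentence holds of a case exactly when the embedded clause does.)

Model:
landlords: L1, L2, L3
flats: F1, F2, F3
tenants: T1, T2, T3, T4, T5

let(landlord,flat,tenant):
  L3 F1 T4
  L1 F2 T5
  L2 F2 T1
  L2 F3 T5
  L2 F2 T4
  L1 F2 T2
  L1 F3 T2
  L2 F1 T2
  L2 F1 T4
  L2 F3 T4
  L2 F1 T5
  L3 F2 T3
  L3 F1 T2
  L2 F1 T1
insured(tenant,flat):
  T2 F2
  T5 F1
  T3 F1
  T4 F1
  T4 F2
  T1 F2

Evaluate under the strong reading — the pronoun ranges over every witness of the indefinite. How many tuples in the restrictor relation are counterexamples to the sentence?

"him" takes "a tenant" as antecedent and "it" takes "a flat"; both are donkey pronouns co-varying with the restrictor.
Strong reading: for every (l,f,t) with let(l,f,t), insured(t,f).
Restrictor triples: (L1,F2,T2)→insured(T2,F2) ✓  (L1,F2,T5)→insured(T5,F2) ✗  (L1,F3,T2)→insured(T2,F3) ✗  (L2,F1,T1)→insured(T1,F1) ✗  (L2,F1,T2)→insured(T2,F1) ✗  (L2,F1,T4)→insured(T4,F1) ✓  (L2,F1,T5)→insured(T5,F1) ✓  (L2,F2,T1)→insured(T1,F2) ✓  (L2,F2,T4)→insured(T4,F2) ✓  (L2,F3,T4)→insured(T4,F3) ✗  (L2,F3,T5)→insured(T5,F3) ✗  (L3,F1,T2)→insured(T2,F1) ✗  (L3,F1,T4)→insured(T4,F1) ✓  (L3,F2,T3)→insured(T3,F2) ✗
Counterexamples (restrictor triples failing the scope): 8.

8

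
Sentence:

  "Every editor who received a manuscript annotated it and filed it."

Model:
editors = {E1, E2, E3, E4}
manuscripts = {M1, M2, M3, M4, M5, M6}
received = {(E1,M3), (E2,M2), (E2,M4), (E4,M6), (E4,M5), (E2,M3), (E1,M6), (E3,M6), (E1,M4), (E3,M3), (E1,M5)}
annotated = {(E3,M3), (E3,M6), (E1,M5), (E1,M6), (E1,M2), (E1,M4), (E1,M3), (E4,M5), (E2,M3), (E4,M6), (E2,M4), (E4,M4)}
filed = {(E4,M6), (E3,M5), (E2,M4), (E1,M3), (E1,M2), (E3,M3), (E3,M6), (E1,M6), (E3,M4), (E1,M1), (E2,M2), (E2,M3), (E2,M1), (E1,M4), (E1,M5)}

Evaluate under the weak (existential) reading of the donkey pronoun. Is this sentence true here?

True

"it" takes "a manuscript" as antecedent — a donkey pronoun bound across the clause boundary.
Weak reading: every editor e with some received-manuscript has at least one received-manuscript m such that annotated(e,m) ∧ filed(e,m).
Per editor: E1:✓  E2:✓  E3:✓  E4:✓
Every editor in the restrictor has a witness.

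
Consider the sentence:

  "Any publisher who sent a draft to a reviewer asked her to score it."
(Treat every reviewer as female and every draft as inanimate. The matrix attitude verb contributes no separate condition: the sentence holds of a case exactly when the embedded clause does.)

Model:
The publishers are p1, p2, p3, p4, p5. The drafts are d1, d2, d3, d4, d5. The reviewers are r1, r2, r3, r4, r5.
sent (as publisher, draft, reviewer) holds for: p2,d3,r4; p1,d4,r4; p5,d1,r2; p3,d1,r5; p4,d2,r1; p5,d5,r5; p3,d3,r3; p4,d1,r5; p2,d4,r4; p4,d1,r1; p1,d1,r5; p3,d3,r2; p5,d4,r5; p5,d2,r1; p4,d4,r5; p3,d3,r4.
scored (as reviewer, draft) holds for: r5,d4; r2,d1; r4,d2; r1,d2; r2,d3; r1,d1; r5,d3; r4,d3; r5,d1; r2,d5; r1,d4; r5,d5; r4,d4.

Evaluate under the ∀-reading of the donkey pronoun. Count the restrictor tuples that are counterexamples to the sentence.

1

"her" takes "a reviewer" as antecedent and "it" takes "a draft"; both are donkey pronouns co-varying with the restrictor.
Strong reading: for every (p,d,r) with sent(p,d,r), scored(r,d).
Restrictor triples: (p1,d1,r5)→scored(r5,d1) ✓  (p1,d4,r4)→scored(r4,d4) ✓  (p2,d3,r4)→scored(r4,d3) ✓  (p2,d4,r4)→scored(r4,d4) ✓  (p3,d1,r5)→scored(r5,d1) ✓  (p3,d3,r2)→scored(r2,d3) ✓  (p3,d3,r3)→scored(r3,d3) ✗  (p3,d3,r4)→scored(r4,d3) ✓  (p4,d1,r1)→scored(r1,d1) ✓  (p4,d1,r5)→scored(r5,d1) ✓  (p4,d2,r1)→scored(r1,d2) ✓  (p4,d4,r5)→scored(r5,d4) ✓  (p5,d1,r2)→scored(r2,d1) ✓  (p5,d2,r1)→scored(r1,d2) ✓  (p5,d4,r5)→scored(r5,d4) ✓  (p5,d5,r5)→scored(r5,d5) ✓
Counterexamples (restrictor triples failing the scope): 1.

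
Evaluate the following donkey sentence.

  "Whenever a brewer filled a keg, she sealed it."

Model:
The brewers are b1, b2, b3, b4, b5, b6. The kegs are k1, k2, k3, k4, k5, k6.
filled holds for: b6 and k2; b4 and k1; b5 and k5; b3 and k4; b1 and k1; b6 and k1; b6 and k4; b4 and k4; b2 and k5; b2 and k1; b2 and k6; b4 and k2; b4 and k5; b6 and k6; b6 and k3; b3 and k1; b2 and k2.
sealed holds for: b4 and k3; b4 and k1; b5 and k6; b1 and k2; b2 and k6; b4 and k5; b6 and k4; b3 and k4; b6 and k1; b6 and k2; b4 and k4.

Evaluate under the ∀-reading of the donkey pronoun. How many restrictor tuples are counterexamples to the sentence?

9

"it" takes "a keg" as antecedent — a donkey pronoun bound across the clause boundary.
Strong reading: for every (b,k) with filled(b,k), sealed(b,k).
Restrictor pairs: (b1,k1) ✗  (b2,k1) ✗  (b2,k2) ✗  (b2,k5) ✗  (b2,k6) ✓  (b3,k1) ✗  (b3,k4) ✓  (b4,k1) ✓  (b4,k2) ✗  (b4,k4) ✓  (b4,k5) ✓  (b5,k5) ✗  (b6,k1) ✓  (b6,k2) ✓  (b6,k3) ✗  (b6,k4) ✓  (b6,k6) ✗
Counterexamples (restrictor pairs failing the scope): 9.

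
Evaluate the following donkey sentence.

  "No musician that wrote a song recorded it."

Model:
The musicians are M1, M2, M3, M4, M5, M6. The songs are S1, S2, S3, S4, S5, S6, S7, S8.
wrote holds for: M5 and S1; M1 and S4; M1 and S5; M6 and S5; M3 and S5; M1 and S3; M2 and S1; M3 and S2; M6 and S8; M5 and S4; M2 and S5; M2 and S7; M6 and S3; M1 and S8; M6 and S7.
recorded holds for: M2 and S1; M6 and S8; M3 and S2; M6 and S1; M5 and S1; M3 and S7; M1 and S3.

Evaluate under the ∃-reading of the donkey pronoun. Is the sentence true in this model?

False

"it" takes "a song" as antecedent — a donkey pronoun bound across the clause boundary.
Truth condition: for no (m,s) with wrote(m,s) does recorded(m,s) hold.
Restrictor pairs — does the scope hold? (M1,S3):holds  (M1,S4):fails  (M1,S5):fails  (M1,S8):fails  (M2,S1):holds  (M2,S5):fails  (M2,S7):fails  (M3,S2):holds  (M3,S5):fails  (M5,S1):holds  (M5,S4):fails  (M6,S3):fails  (M6,S5):fails  (M6,S7):fails  (M6,S8):holds
Scope holds for 5 pair(s), so the sentence is false.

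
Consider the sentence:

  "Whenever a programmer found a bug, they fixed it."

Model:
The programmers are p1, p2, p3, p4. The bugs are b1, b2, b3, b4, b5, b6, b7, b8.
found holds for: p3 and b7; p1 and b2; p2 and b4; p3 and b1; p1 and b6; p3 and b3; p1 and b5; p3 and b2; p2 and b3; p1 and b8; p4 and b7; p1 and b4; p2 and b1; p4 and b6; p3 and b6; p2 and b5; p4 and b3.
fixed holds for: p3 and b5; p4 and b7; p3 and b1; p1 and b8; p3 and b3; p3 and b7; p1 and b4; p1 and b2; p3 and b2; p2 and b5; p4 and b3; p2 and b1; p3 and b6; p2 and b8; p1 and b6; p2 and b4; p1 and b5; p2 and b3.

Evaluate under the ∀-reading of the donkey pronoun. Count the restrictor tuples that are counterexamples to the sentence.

1

"it" takes "a bug" as antecedent — a donkey pronoun bound across the clause boundary.
Strong reading: for every (p,b) with found(p,b), fixed(p,b).
Restrictor pairs: (p1,b2) ✓  (p1,b4) ✓  (p1,b5) ✓  (p1,b6) ✓  (p1,b8) ✓  (p2,b1) ✓  (p2,b3) ✓  (p2,b4) ✓  (p2,b5) ✓  (p3,b1) ✓  (p3,b2) ✓  (p3,b3) ✓  (p3,b6) ✓  (p3,b7) ✓  (p4,b3) ✓  (p4,b6) ✗  (p4,b7) ✓
Counterexamples (restrictor pairs failing the scope): 1.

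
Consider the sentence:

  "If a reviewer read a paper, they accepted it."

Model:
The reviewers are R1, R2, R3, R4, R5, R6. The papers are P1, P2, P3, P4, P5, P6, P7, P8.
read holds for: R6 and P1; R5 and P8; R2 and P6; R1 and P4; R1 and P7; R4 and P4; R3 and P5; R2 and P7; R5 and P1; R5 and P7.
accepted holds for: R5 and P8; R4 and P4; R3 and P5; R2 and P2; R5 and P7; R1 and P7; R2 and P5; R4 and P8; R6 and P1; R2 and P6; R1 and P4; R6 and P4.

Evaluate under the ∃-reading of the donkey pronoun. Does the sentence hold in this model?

"it" takes "a paper" as antecedent — a donkey pronoun bound across the clause boundary.
Weak reading: every reviewer r with some read-paper has at least one read-paper p such that accepted(r,p).
Per reviewer: R1:✓  R2:✓  R3:✓  R4:✓  R5:✓  R6:✓
Every reviewer in the restrictor has a witness.

True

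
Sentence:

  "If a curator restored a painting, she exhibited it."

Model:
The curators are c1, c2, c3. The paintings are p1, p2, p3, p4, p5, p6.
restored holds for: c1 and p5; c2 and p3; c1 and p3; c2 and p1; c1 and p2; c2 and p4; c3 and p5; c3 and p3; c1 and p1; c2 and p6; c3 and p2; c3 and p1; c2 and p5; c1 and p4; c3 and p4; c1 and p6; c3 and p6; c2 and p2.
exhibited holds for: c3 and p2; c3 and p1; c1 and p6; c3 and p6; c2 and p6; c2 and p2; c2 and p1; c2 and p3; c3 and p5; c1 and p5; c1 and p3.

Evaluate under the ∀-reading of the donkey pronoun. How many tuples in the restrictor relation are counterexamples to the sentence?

7

"it" takes "a painting" as antecedent — a donkey pronoun bound across the clause boundary.
Strong reading: for every (c,p) with restored(c,p), exhibited(c,p).
Restrictor pairs: (c1,p1) ✗  (c1,p2) ✗  (c1,p3) ✓  (c1,p4) ✗  (c1,p5) ✓  (c1,p6) ✓  (c2,p1) ✓  (c2,p2) ✓  (c2,p3) ✓  (c2,p4) ✗  (c2,p5) ✗  (c2,p6) ✓  (c3,p1) ✓  (c3,p2) ✓  (c3,p3) ✗  (c3,p4) ✗  (c3,p5) ✓  (c3,p6) ✓
Counterexamples (restrictor pairs failing the scope): 7.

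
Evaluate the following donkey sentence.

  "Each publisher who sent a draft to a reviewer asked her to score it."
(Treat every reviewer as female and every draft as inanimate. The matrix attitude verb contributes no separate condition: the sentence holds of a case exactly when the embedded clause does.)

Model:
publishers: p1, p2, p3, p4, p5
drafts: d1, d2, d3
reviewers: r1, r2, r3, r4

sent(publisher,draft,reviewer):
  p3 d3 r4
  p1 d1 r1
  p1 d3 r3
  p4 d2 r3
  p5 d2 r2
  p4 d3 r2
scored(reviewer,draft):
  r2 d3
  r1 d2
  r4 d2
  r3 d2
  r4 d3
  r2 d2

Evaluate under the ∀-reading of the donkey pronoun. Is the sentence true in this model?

False

"her" takes "a reviewer" as antecedent and "it" takes "a draft"; both are donkey pronouns co-varying with the restrictor.
Strong reading: for every (p,d,r) with sent(p,d,r), scored(r,d).
Restrictor triples: (p1,d1,r1)→scored(r1,d1) ✗  (p1,d3,r3)→scored(r3,d3) ✗  (p3,d3,r4)→scored(r4,d3) ✓  (p4,d2,r3)→scored(r3,d2) ✓  (p4,d3,r2)→scored(r2,d3) ✓  (p5,d2,r2)→scored(r2,d2) ✓
Counterexample: (p1,d1,r1) — scored(r1,d1) does not hold.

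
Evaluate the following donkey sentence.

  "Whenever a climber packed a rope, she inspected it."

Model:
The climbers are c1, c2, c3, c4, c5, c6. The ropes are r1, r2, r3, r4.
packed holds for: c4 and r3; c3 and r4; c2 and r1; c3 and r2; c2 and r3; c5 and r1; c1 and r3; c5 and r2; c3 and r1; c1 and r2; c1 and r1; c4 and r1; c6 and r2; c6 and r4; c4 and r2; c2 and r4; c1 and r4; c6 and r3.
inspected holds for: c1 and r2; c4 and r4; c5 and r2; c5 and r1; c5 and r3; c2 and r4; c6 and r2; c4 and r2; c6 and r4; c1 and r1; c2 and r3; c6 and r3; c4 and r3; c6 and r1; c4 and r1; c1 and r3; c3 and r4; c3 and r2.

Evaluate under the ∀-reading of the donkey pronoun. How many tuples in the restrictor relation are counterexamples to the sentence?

"it" takes "a rope" as antecedent — a donkey pronoun bound across the clause boundary.
Strong reading: for every (c,r) with packed(c,r), inspected(c,r).
Restrictor pairs: (c1,r1) ✓  (c1,r2) ✓  (c1,r3) ✓  (c1,r4) ✗  (c2,r1) ✗  (c2,r3) ✓  (c2,r4) ✓  (c3,r1) ✗  (c3,r2) ✓  (c3,r4) ✓  (c4,r1) ✓  (c4,r2) ✓  (c4,r3) ✓  (c5,r1) ✓  (c5,r2) ✓  (c6,r2) ✓  (c6,r3) ✓  (c6,r4) ✓
Counterexamples (restrictor pairs failing the scope): 3.

3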